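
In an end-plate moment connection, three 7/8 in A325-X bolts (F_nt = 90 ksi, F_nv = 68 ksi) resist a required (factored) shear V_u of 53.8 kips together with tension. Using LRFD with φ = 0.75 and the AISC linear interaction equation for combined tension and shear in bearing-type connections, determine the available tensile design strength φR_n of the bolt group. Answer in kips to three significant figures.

87.1 kips

A_b = π·0.875²/4 = 0.6013 in²; f_rv = 53.8 / (3 × 0.6013) = 29.82 ksi.
F'_nt = 1.3 F_nt − (F_nt / φF_nv) f_rv = 1.3·90 − (90/(0.75·68))·29.82 = 64.37 ksi, capped at F_nt → F'_nt = 64.37 ksi.
R_n = F'_nt · A_b · n = 64.37 × 0.6013 × 3 = 116.1 kips.
Design strength φR_n = 0.75 × 116.1 = 87.1 kips.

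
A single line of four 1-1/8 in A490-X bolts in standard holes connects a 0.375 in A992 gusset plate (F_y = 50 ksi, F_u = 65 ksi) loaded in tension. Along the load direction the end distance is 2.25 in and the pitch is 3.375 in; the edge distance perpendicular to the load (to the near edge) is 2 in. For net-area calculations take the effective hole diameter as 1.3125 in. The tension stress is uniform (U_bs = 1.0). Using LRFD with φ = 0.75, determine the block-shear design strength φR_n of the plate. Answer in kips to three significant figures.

110 kips

Shear plane L_v = 2.25 + 3·3.375 = 12.38 in; A_gv = 12.38 × 0.375 = 4.641 in².
A_nv = (12.38 − 3.5·1.3125) × 0.375 = 2.918 in².
A_nt = (2 − 0.5·1.3125) × 0.375 = 0.5039 in².
0.6 F_u A_nv = 113.8 kips; 0.6 F_y A_gv = 139.2 kips → shear rupture governs the shear term.
R_n = 113.8 + 1.0 × 65 × 0.5039 = 146.6 kips.
Design strength φR_n = 0.75 × 146.6 = 110 kips.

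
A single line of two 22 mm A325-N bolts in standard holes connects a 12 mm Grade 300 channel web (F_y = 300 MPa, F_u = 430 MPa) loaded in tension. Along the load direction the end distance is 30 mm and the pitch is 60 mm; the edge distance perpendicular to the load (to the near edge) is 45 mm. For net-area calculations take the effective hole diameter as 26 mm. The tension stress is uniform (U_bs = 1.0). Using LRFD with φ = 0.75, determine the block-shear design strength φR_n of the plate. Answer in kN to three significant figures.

Shear plane L_v = 30 + 1·60 = 90 mm; A_gv = 90 × 12 = 1080 mm².
A_nv = (90 − 1.5·26) × 12 = 612 mm².
A_nt = (45 − 0.5·26) × 12 = 384 mm².
0.6 F_u A_nv = 157.9 kN; 0.6 F_y A_gv = 194.4 kN → shear rupture governs the shear term.
R_n = 157.9 + 1.0 × 430 × 384 / 1000 = 323 kN.
Design strength φR_n = 0.75 × 323 = 242 kN.

242 kN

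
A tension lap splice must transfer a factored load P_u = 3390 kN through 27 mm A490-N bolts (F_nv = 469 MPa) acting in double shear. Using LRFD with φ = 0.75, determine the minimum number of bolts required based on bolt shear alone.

9 bolts

A_b = π·27²/4 = 572.6 mm².
Per-bolt design strength φR_n = 0.75 × 469 × 572.6 × 2 / 1000 = 402.8 kN.
n ≥ 3390 / 402.8 = 8.416 → use 9 bolts.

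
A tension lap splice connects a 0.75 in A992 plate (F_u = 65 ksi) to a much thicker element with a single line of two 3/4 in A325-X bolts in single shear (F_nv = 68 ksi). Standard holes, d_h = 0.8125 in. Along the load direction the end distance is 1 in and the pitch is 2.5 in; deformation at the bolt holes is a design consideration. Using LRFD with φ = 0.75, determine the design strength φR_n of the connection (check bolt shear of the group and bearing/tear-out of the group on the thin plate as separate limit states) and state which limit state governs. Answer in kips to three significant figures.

45.1 kips (bolt shear governs)

Bolt shear: A_b = π·0.75²/4 = 0.4418 in²; R_n = 68 × 0.4418 × 2 × 1 = 60.08 kips → 0.75 × 60.08 = 45.1 kips.
Bearing (1.2 l_c t F_u ≤ 2.4 d t F_u): upper limit = 2.4·0.75·0.75·65 = 87.75 kips.
  Edge l_c = 1 − 0.8125/2 = 0.5938 → r_n = 34.73 kips; interior l_c = 2.5 − 0.8125 = 1.688 → r_n = 87.75 kips.
  R_n,bearing = 1·34.73 + 1·87.75 = 122.5 kips → 0.75 × 122.5 = 91.9 kips.
Bolt shear governs: 45.1 kips.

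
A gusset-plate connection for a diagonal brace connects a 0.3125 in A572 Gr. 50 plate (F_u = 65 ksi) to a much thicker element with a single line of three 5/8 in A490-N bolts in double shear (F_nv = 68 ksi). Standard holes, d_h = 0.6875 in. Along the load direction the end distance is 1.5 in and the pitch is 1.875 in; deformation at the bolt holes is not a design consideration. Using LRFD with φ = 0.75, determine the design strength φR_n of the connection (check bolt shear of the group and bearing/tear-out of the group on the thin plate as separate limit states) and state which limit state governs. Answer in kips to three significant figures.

80.7 kips (bearing governs)

Bolt shear: A_b = π·0.625²/4 = 0.3068 in²; R_n = 68 × 0.3068 × 3 × 2 = 125.2 kips → 0.75 × 125.2 = 93.9 kips.
Bearing (1.5 l_c t F_u ≤ 3.0 d t F_u): upper limit = 3.0·0.625·0.3125·65 = 38.09 kips.
  Edge l_c = 1.5 − 0.6875/2 = 1.156 → r_n = 35.23 kips; interior l_c = 1.875 − 0.6875 = 1.188 → r_n = 36.18 kips.
  R_n,bearing = 1·35.23 + 2·36.18 = 107.6 kips → 0.75 × 107.6 = 80.7 kips.
Bearing governs: 80.7 kips.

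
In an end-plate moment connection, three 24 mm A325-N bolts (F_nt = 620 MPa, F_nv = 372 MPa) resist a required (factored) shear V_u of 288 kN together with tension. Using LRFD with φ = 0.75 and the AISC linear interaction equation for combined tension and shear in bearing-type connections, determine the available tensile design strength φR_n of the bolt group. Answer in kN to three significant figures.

340 kN

A_b = π·24²/4 = 452.4 mm²; f_rv = 288 × 1000 / (3 × 452.4) = 212.2 MPa.
F'_nt = 1.3 F_nt − (F_nt / φF_nv) f_rv = 1.3·620 − (620/(0.75·372))·212.2 = 334.4 MPa, capped at F_nt → F'_nt = 334.4 MPa.
R_n = F'_nt · A_b · n = 334.4 × 452.4 × 3 / 1000 = 453.9 kN.
Design strength φR_n = 0.75 × 453.9 = 340 kN.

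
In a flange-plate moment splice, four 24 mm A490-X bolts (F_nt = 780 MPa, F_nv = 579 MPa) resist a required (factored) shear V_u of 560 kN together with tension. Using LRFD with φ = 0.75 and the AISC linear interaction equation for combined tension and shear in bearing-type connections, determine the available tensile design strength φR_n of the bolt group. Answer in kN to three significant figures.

A_b = π·24²/4 = 452.4 mm²; f_rv = 560 × 1000 / (4 × 452.4) = 309.5 MPa.
F'_nt = 1.3 F_nt − (F_nt / φF_nv) f_rv = 1.3·780 − (780/(0.75·579))·309.5 = 458.1 MPa, capped at F_nt → F'_nt = 458.1 MPa.
R_n = F'_nt · A_b · n = 458.1 × 452.4 × 4 / 1000 = 829 kN.
Design strength φR_n = 0.75 × 829 = 622 kN.

622 kN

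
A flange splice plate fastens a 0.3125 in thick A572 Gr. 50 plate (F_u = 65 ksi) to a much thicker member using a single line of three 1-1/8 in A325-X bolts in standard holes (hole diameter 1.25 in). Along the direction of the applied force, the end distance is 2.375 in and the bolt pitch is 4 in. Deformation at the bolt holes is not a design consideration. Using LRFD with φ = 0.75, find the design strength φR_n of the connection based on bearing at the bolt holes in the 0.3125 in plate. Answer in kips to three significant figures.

143 kips

Per bolt r_n = 1.5 l_c t F_u ≤ 3.0 d t F_u; upper limit = 3.0 × 1.125 × 0.3125 × 65 = 68.55 kips.
Edge bolt: l_c = 2.375 − 1.25/2 = 1.75 in → 1.5 × 1.75 × 0.3125 × 65 = 53.32 → r_n = 53.32 kips.
Interior bolts: l_c = 4 − 1.25 = 2.75 in → 1.5 × 2.75 × 0.3125 × 65 = 83.79 → r_n = 68.55 kips.
R_n = 1 × 53.32 + 2 × 68.55 = 190.4 kips.
Design strength φR_n = 0.75 × 190.4 = 143 kips.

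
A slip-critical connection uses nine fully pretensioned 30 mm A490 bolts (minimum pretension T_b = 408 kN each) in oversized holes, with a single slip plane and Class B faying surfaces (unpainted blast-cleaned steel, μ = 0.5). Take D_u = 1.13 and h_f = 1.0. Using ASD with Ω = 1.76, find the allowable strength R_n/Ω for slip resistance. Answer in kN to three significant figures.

1180 kN

R_n = μ · D_u · h_f · T_b · n_s · n_b = 0.5 × 1.13 × 1.0 × 408 × 1 × 9 = 2075 kN.
Allowable strength R_n/Ω = 2075 / 1.76 = 1180 kN.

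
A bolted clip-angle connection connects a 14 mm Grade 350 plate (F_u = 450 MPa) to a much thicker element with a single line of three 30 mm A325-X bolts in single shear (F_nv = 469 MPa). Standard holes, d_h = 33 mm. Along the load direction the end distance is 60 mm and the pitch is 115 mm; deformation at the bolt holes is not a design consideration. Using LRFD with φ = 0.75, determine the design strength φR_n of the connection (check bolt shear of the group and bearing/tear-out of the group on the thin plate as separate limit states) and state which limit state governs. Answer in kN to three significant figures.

746 kN (bolt shear governs)

Bolt shear: A_b = π·30²/4 = 706.9 mm²; R_n = 469 × 706.9 × 3 × 1 / 1000 = 994.5 kN → 0.75 × 994.5 = 746 kN.
Bearing (1.5 l_c t F_u ≤ 3.0 d t F_u): upper limit = 3.0·30·14·450 / 1000 = 567 kN.
  Edge l_c = 60 − 33/2 = 43.5 → r_n = 411.1 kN; interior l_c = 115 − 33 = 82 → r_n = 567 kN.
  R_n,bearing = 1·411.1 + 2·567 = 1545 kN → 0.75 × 1545 = 1160 kN.
Bolt shear governs: 746 kN.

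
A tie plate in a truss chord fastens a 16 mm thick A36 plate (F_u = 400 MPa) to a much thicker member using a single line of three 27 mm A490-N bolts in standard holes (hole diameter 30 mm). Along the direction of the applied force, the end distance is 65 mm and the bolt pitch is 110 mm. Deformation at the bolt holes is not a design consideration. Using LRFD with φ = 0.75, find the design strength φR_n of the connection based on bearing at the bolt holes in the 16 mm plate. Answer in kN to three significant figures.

Per bolt r_n = 1.5 l_c t F_u ≤ 3.0 d t F_u; upper limit = 3.0 × 27 × 16 × 400 / 1000 = 518.4 kN.
Edge bolt: l_c = 65 − 30/2 = 50 mm → 1.5 × 50 × 16 × 400 / 1000 = 480 → r_n = 480 kN.
Interior bolts: l_c = 110 − 30 = 80 mm → 1.5 × 80 × 16 × 400 / 1000 = 768 → r_n = 518.4 kN.
R_n = 1 × 480 + 2 × 518.4 = 1517 kN.
Design strength φR_n = 0.75 × 1517 = 1140 kN.

1140 kN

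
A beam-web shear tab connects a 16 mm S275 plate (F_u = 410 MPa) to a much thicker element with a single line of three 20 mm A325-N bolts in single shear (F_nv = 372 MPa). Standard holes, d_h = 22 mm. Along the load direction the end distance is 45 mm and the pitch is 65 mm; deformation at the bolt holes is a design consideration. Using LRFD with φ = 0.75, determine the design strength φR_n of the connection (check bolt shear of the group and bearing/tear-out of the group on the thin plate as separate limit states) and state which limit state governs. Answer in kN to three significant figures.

Bolt shear: A_b = π·20²/4 = 314.2 mm²; R_n = 372 × 314.2 × 3 × 1 / 1000 = 350.6 kN → 0.75 × 350.6 = 263 kN.
Bearing (1.2 l_c t F_u ≤ 2.4 d t F_u): upper limit = 2.4·20·16·410 / 1000 = 314.9 kN.
  Edge l_c = 45 − 22/2 = 34 → r_n = 267.6 kN; interior l_c = 65 − 22 = 43 → r_n = 314.9 kN.
  R_n,bearing = 1·267.6 + 2·314.9 = 897.4 kN → 0.75 × 897.4 = 673 kN.
Bolt shear governs: 263 kN.

263 kN (bolt shear governs)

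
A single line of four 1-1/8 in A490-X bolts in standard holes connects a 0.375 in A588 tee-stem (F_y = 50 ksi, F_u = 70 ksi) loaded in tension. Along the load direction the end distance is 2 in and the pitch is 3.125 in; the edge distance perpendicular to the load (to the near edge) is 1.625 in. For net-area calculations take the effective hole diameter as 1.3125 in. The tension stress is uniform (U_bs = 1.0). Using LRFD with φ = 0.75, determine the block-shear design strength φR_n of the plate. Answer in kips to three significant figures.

Shear plane L_v = 2 + 3·3.125 = 11.38 in; A_gv = 11.38 × 0.375 = 4.266 in².
A_nv = (11.38 − 3.5·1.3125) × 0.375 = 2.543 in².
A_nt = (1.625 − 0.5·1.3125) × 0.375 = 0.3633 in².
0.6 F_u A_nv = 106.8 kips; 0.6 F_y A_gv = 128 kips → shear rupture governs the shear term.
R_n = 106.8 + 1.0 × 70 × 0.3633 = 132.2 kips.
Design strength φR_n = 0.75 × 132.2 = 99.2 kips.

99.2 kips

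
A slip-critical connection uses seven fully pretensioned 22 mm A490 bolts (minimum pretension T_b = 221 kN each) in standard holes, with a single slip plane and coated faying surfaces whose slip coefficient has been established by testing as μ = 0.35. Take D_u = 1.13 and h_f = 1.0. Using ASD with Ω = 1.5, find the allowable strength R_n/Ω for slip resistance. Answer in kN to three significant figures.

408 kN

R_n = μ · D_u · h_f · T_b · n_s · n_b = 0.35 × 1.13 × 1.0 × 221 × 1 × 7 = 611.8 kN.
Allowable strength R_n/Ω = 611.8 / 1.5 = 408 kN.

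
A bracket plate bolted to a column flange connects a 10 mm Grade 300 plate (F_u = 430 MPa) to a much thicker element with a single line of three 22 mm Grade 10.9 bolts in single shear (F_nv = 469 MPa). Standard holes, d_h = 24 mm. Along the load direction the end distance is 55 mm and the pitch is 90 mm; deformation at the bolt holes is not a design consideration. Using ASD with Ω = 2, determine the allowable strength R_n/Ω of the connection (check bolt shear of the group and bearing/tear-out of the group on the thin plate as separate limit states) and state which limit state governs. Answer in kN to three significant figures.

Bolt shear: A_b = π·22²/4 = 380.1 mm²; R_n = 469 × 380.1 × 3 × 1 / 1000 = 534.8 kN → 534.8 / 2 = 267 kN.
Bearing (1.5 l_c t F_u ≤ 3.0 d t F_u): upper limit = 3.0·22·10·430 / 1000 = 283.8 kN.
  Edge l_c = 55 − 24/2 = 43 → r_n = 277.4 kN; interior l_c = 90 − 24 = 66 → r_n = 283.8 kN.
  R_n,bearing = 1·277.4 + 2·283.8 = 845 kN → 845 / 2 = 422 kN.
Bolt shear governs: 267 kN.

267 kN (bolt shear governs)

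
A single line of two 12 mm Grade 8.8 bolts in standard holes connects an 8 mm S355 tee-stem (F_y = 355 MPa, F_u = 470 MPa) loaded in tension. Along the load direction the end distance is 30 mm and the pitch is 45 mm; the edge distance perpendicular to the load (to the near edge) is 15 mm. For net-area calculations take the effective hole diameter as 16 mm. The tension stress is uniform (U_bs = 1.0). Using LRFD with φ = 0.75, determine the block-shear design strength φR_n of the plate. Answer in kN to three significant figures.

Shear plane L_v = 30 + 1·45 = 75 mm; A_gv = 75 × 8 = 600 mm².
A_nv = (75 − 1.5·16) × 8 = 408 mm².
A_nt = (15 − 0.5·16) × 8 = 56 mm².
0.6 F_u A_nv = 115.1 kN; 0.6 F_y A_gv = 127.8 kN → shear rupture governs the shear term.
R_n = 115.1 + 1.0 × 470 × 56 / 1000 = 141.4 kN.
Design strength φR_n = 0.75 × 141.4 = 106 kN.

106 kN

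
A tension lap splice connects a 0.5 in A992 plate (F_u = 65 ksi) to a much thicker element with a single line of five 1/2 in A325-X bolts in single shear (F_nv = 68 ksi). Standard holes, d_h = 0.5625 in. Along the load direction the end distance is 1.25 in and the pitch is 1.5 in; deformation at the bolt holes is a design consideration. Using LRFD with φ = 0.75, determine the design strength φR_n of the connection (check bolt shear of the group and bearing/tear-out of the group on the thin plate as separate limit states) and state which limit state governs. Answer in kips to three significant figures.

Bolt shear: A_b = π·0.5²/4 = 0.1963 in²; R_n = 68 × 0.1963 × 5 × 1 = 66.76 kips → 0.75 × 66.76 = 50.1 kips.
Bearing (1.2 l_c t F_u ≤ 2.4 d t F_u): upper limit = 2.4·0.5·0.5·65 = 39 kips.
  Edge l_c = 1.25 − 0.5625/2 = 0.9688 → r_n = 37.78 kips; interior l_c = 1.5 − 0.5625 = 0.9375 → r_n = 36.56 kips.
  R_n,bearing = 1·37.78 + 4·36.56 = 184 kips → 0.75 × 184 = 138 kips.
Bolt shear governs: 50.1 kips.

50.1 kips (bolt shear governs)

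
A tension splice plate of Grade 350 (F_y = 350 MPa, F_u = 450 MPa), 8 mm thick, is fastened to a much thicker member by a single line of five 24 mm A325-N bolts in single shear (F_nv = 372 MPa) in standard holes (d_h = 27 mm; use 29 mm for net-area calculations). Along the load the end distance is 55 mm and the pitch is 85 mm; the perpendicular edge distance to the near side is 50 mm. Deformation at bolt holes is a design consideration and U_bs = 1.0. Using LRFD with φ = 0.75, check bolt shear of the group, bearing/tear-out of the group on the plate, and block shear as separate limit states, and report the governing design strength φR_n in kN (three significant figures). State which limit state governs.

Bolt shear: A_b = π·24²/4 = 452.4 mm²; R_n = 372 × 452.4 × 5 × 1 / 1000 = 841.4 kN → 0.75 × 841.4 = 631 kN.
Bearing: edge l_c = 41.5, r_n = 179.3 kN; interior l_c = 58, r_n = 207.4 kN; R_n = 179.3 + 4·207.4 = 1009 kN → 757 kN.
Block shear: A_gv = 3160, A_nv = 2116, A_nt = 284 mm²; R_n = min(0.6F_uA_nv, 0.6F_yA_gv) + U_bs·F_u·A_nt = 699.1 kN → 524 kN.
Block shear governs: 524 kN.

524 kN (block shear governs)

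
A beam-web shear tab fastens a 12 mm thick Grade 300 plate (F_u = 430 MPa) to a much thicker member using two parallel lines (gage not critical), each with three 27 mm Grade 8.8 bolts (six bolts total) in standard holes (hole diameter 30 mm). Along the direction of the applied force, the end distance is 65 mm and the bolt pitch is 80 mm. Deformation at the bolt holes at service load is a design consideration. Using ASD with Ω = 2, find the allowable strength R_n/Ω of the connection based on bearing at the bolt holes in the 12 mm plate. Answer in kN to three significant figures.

929 kN

Per bolt r_n = 1.2 l_c t F_u ≤ 2.4 d t F_u; upper limit = 2.4 × 27 × 12 × 430 / 1000 = 334.4 kN.
Edge bolt: l_c = 65 − 30/2 = 50 mm → 1.2 × 50 × 12 × 430 / 1000 = 309.6 → r_n = 309.6 kN.
Interior bolts: l_c = 80 − 30 = 50 mm → 1.2 × 50 × 12 × 430 / 1000 = 309.6 → r_n = 309.6 kN.
R_n = 2 × 309.6 + 4 × 309.6 = 1858 kN.
Allowable strength R_n/Ω = 1858 / 2 = 929 kN.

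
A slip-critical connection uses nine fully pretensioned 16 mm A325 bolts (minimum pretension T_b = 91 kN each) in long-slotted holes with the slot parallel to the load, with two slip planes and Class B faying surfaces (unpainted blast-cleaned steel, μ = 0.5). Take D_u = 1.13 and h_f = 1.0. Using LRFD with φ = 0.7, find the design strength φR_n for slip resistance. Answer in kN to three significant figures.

R_n = μ · D_u · h_f · T_b · n_s · n_b = 0.5 × 1.13 × 1.0 × 91 × 2 × 9 = 925.5 kN.
Design strength φR_n = 0.7 × 925.5 = 648 kN.

648 kN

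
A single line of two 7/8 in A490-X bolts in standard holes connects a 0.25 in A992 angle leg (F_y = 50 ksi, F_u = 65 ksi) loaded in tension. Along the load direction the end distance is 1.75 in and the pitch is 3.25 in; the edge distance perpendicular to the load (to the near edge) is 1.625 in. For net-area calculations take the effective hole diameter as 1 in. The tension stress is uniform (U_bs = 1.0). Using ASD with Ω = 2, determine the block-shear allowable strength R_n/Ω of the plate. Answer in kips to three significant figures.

26.2 kips

Shear plane L_v = 1.75 + 1·3.25 = 5 in; A_gv = 5 × 0.25 = 1.25 in².
A_nv = (5 − 1.5·1) × 0.25 = 0.875 in².
A_nt = (1.625 − 0.5·1) × 0.25 = 0.2812 in².
0.6 F_u A_nv = 34.12 kips; 0.6 F_y A_gv = 37.5 kips → shear rupture governs the shear term.
R_n = 34.12 + 1.0 × 65 × 0.2812 = 52.41 kips.
Allowable strength R_n/Ω = 52.41 / 2 = 26.2 kips.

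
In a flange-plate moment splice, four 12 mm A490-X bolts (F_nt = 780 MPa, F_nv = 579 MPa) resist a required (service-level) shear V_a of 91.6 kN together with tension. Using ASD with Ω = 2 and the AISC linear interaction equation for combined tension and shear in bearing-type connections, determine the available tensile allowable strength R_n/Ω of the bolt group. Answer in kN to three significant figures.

106 kN

A_b = π·12²/4 = 113.1 mm²; f_rv = 91.6 × 1000 / (4 × 113.1) = 202.5 MPa.
F'_nt = 1.3 F_nt − (Ω F_nt / F_nv) f_rv = 1.3·780 − (2·780/579)·202.5 = 468.5 MPa, capped at F_nt → F'_nt = 468.5 MPa.
R_n = F'_nt · A_b · n = 468.5 × 113.1 × 4 / 1000 = 211.9 kN.
Allowable strength R_n/Ω = 211.9 / 2 = 106 kN.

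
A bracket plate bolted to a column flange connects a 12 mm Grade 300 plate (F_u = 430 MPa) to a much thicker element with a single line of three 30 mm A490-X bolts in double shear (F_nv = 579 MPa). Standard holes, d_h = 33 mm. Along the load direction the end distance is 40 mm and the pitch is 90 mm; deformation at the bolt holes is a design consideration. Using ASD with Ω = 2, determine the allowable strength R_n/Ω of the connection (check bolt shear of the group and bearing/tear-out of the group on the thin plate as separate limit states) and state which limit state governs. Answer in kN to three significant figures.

Bolt shear: A_b = π·30²/4 = 706.9 mm²; R_n = 579 × 706.9 × 3 × 2 / 1000 = 2456 kN → 2456 / 2 = 1230 kN.
Bearing (1.2 l_c t F_u ≤ 2.4 d t F_u): upper limit = 2.4·30·12·430 / 1000 = 371.5 kN.
  Edge l_c = 40 − 33/2 = 23.5 → r_n = 145.5 kN; interior l_c = 90 − 33 = 57 → r_n = 352.9 kN.
  R_n,bearing = 1·145.5 + 2·352.9 = 851.4 kN → 851.4 / 2 = 426 kN.
Bearing governs: 426 kN.

426 kN (bearing governs)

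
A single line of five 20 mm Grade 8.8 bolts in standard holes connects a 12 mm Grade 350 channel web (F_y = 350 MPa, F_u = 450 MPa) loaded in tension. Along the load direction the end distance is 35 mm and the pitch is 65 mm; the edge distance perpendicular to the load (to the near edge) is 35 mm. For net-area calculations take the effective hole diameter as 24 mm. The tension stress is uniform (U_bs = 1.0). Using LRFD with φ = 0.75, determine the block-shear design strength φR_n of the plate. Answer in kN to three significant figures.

Shear plane L_v = 35 + 4·65 = 295 mm; A_gv = 295 × 12 = 3540 mm².
A_nv = (295 − 4.5·24) × 12 = 2244 mm².
A_nt = (35 − 0.5·24) × 12 = 276 mm².
0.6 F_u A_nv = 605.9 kN; 0.6 F_y A_gv = 743.4 kN → shear rupture governs the shear term.
R_n = 605.9 + 1.0 × 450 × 276 / 1000 = 730.1 kN.
Design strength φR_n = 0.75 × 730.1 = 548 kN.

548 kN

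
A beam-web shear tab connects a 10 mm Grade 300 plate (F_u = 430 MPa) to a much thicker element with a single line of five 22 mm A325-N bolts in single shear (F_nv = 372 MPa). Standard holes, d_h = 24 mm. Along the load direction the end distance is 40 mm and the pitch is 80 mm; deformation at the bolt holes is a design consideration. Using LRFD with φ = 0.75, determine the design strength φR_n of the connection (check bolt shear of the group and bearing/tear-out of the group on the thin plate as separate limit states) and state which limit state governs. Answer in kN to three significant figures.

Bolt shear: A_b = π·22²/4 = 380.1 mm²; R_n = 372 × 380.1 × 5 × 1 / 1000 = 707 kN → 0.75 × 707 = 530 kN.
Bearing (1.2 l_c t F_u ≤ 2.4 d t F_u): upper limit = 2.4·22·10·430 / 1000 = 227 kN.
  Edge l_c = 40 − 24/2 = 28 → r_n = 144.5 kN; interior l_c = 80 − 24 = 56 → r_n = 227 kN.
  R_n,bearing = 1·144.5 + 4·227 = 1053 kN → 0.75 × 1053 = 789 kN.
Bolt shear governs: 530 kN.

530 kN (bolt shear governs)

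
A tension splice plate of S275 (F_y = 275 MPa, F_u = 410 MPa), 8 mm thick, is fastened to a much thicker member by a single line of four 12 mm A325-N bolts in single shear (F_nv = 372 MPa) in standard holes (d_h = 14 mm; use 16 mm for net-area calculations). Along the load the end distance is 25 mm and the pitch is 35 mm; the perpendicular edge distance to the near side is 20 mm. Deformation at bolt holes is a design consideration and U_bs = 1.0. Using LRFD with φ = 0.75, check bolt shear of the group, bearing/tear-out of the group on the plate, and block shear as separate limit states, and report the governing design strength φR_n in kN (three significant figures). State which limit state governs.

126 kN (bolt shear governs)

Bolt shear: A_b = π·12²/4 = 113.1 mm²; R_n = 372 × 113.1 × 4 × 1 / 1000 = 168.3 kN → 0.75 × 168.3 = 126 kN.
Bearing: edge l_c = 18, r_n = 70.85 kN; interior l_c = 21, r_n = 82.66 kN; R_n = 70.85 + 3·82.66 = 318.8 kN → 239 kN.
Block shear: A_gv = 1040, A_nv = 592, A_nt = 96 mm²; R_n = min(0.6F_uA_nv, 0.6F_yA_gv) + U_bs·F_u·A_nt = 185 kN → 139 kN.
Bolt shear governs: 126 kN.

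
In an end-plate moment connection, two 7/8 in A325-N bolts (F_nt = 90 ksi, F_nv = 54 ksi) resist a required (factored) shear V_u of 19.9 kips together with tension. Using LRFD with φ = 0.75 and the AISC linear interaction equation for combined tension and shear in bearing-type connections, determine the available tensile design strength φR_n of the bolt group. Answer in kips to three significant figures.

72.4 kips

A_b = π·0.875²/4 = 0.6013 in²; f_rv = 19.9 / (2 × 0.6013) = 16.55 ksi.
F'_nt = 1.3 F_nt − (F_nt / φF_nv) f_rv = 1.3·90 − (90/(0.75·54))·16.55 = 80.23 ksi, capped at F_nt → F'_nt = 80.23 ksi.
R_n = F'_nt · A_b · n = 80.23 × 0.6013 × 2 = 96.49 kips.
Design strength φR_n = 0.75 × 96.49 = 72.4 kips.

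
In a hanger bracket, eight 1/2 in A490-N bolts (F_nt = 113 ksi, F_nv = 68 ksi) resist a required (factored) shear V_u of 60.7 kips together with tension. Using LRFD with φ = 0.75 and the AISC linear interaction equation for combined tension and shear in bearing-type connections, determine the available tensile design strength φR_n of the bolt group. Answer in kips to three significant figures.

A_b = π·0.5²/4 = 0.1963 in²; f_rv = 60.7 / (8 × 0.1963) = 38.64 ksi.
F'_nt = 1.3 F_nt − (F_nt / φF_nv) f_rv = 1.3·113 − (113/(0.75·68))·38.64 = 61.28 ksi, capped at F_nt → F'_nt = 61.28 ksi.
R_n = F'_nt · A_b · n = 61.28 × 0.1963 × 8 = 96.26 kips.
Design strength φR_n = 0.75 × 96.26 = 72.2 kips.

72.2 kips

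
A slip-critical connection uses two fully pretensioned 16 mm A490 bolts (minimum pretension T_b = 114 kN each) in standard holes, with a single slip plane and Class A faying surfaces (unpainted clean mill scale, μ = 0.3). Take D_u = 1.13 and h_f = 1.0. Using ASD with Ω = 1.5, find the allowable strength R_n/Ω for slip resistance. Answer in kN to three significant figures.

R_n = μ · D_u · h_f · T_b · n_s · n_b = 0.3 × 1.13 × 1.0 × 114 × 1 × 2 = 77.29 kN.
Allowable strength R_n/Ω = 77.29 / 1.5 = 51.5 kN.

51.5 kN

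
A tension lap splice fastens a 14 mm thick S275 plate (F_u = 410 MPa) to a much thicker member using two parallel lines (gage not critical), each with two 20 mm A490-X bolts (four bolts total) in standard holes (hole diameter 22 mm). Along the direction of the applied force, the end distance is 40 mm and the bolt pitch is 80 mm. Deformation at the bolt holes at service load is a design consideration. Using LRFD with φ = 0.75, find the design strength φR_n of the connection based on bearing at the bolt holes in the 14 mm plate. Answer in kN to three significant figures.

Per bolt r_n = 1.2 l_c t F_u ≤ 2.4 d t F_u; upper limit = 2.4 × 20 × 14 × 410 / 1000 = 275.5 kN.
Edge bolt: l_c = 40 − 22/2 = 29 mm → 1.2 × 29 × 14 × 410 / 1000 = 199.8 → r_n = 199.8 kN.
Interior bolts: l_c = 80 − 22 = 58 mm → 1.2 × 58 × 14 × 410 / 1000 = 399.5 → r_n = 275.5 kN.
R_n = 2 × 199.8 + 2 × 275.5 = 950.5 kN.
Design strength φR_n = 0.75 × 950.5 = 713 kN.

713 kN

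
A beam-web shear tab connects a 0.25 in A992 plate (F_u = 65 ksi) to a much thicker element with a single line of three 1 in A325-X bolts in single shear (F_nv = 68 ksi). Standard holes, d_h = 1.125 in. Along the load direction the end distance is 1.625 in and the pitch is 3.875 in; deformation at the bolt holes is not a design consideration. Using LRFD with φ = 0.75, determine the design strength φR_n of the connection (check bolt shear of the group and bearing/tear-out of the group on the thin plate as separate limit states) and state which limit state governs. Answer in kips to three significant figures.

Bolt shear: A_b = π·1²/4 = 0.7854 in²; R_n = 68 × 0.7854 × 3 × 1 = 160.2 kips → 0.75 × 160.2 = 120 kips.
Bearing (1.5 l_c t F_u ≤ 3.0 d t F_u): upper limit = 3.0·1·0.25·65 = 48.75 kips.
  Edge l_c = 1.625 − 1.125/2 = 1.062 → r_n = 25.9 kips; interior l_c = 3.875 − 1.125 = 2.75 → r_n = 48.75 kips.
  R_n,bearing = 1·25.9 + 2·48.75 = 123.4 kips → 0.75 × 123.4 = 92.5 kips.
Bearing governs: 92.5 kips.

92.5 kips (bearing governs)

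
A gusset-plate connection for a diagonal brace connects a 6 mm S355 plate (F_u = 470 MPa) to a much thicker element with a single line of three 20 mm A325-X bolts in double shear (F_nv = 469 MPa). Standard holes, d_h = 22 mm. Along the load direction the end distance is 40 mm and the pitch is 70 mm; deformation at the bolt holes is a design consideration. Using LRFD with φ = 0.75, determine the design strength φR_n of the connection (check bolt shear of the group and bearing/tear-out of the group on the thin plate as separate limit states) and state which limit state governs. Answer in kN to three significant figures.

277 kN (bearing governs)

Bolt shear: A_b = π·20²/4 = 314.2 mm²; R_n = 469 × 314.2 × 3 × 2 / 1000 = 884 kN → 0.75 × 884 = 663 kN.
Bearing (1.2 l_c t F_u ≤ 2.4 d t F_u): upper limit = 2.4·20·6·470 / 1000 = 135.4 kN.
  Edge l_c = 40 − 22/2 = 29 → r_n = 98.14 kN; interior l_c = 70 − 22 = 48 → r_n = 135.4 kN.
  R_n,bearing = 1·98.14 + 2·135.4 = 368.9 kN → 0.75 × 368.9 = 277 kN.
Bearing governs: 277 kN.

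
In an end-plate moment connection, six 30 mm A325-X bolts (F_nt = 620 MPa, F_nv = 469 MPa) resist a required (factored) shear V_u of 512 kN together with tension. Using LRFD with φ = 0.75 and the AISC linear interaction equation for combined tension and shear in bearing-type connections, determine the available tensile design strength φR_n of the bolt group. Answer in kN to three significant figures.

A_b = π·30²/4 = 706.9 mm²; f_rv = 512 × 1000 / (6 × 706.9) = 120.7 MPa.
F'_nt = 1.3 F_nt − (F_nt / φF_nv) f_rv = 1.3·620 − (620/(0.75·469))·120.7 = 593.2 MPa, capped at F_nt → F'_nt = 593.2 MPa.
R_n = F'_nt · A_b · n = 593.2 × 706.9 × 6 / 1000 = 2516 kN.
Design strength φR_n = 0.75 × 2516 = 1890 kN.

1890 kN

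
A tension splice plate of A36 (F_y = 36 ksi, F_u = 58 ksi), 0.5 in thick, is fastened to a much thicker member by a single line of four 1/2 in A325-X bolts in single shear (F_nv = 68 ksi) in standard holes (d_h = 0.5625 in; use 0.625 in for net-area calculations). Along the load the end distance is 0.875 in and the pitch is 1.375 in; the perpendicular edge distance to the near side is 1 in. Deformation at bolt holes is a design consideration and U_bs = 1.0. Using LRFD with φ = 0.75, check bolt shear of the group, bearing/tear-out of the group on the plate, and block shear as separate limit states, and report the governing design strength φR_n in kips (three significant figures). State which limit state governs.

Bolt shear: A_b = π·0.5²/4 = 0.1963 in²; R_n = 68 × 0.1963 × 4 × 1 = 53.41 kips → 0.75 × 53.41 = 40.1 kips.
Bearing: edge l_c = 0.5938, r_n = 20.66 kips; interior l_c = 0.8125, r_n = 28.27 kips; R_n = 20.66 + 3·28.27 = 105.5 kips → 79.1 kips.
Block shear: A_gv = 2.5, A_nv = 1.406, A_nt = 0.3438 in²; R_n = min(0.6F_uA_nv, 0.6F_yA_gv) + U_bs·F_u·A_nt = 68.88 kips → 51.7 kips.
Bolt shear governs: 40.1 kips.

40.1 kips (bolt shear governs)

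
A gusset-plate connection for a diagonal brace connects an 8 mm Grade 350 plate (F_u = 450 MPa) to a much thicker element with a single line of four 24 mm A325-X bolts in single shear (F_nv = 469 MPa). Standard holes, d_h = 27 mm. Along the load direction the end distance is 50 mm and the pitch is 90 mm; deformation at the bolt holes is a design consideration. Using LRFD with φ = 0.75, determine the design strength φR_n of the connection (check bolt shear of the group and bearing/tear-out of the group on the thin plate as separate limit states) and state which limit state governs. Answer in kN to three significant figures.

Bolt shear: A_b = π·24²/4 = 452.4 mm²; R_n = 469 × 452.4 × 4 × 1 / 1000 = 848.7 kN → 0.75 × 848.7 = 637 kN.
Bearing (1.2 l_c t F_u ≤ 2.4 d t F_u): upper limit = 2.4·24·8·450 / 1000 = 207.4 kN.
  Edge l_c = 50 − 27/2 = 36.5 → r_n = 157.7 kN; interior l_c = 90 − 27 = 63 → r_n = 207.4 kN.
  R_n,bearing = 1·157.7 + 3·207.4 = 779.8 kN → 0.75 × 779.8 = 585 kN.
Bearing governs: 585 kN.

585 kN (bearing governs)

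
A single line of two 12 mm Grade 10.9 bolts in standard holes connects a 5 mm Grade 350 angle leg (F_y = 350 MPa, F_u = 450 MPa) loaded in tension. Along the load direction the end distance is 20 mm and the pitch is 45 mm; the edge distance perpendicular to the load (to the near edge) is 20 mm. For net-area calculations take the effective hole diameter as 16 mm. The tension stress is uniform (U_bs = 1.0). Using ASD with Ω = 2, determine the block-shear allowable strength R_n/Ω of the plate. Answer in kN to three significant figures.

Shear plane L_v = 20 + 1·45 = 65 mm; A_gv = 65 × 5 = 325 mm².
A_nv = (65 − 1.5·16) × 5 = 205 mm².
A_nt = (20 − 0.5·16) × 5 = 60 mm².
0.6 F_u A_nv = 55.35 kN; 0.6 F_y A_gv = 68.25 kN → shear rupture governs the shear term.
R_n = 55.35 + 1.0 × 450 × 60 / 1000 = 82.35 kN.
Allowable strength R_n/Ω = 82.35 / 2 = 41.2 kN.

41.2 kN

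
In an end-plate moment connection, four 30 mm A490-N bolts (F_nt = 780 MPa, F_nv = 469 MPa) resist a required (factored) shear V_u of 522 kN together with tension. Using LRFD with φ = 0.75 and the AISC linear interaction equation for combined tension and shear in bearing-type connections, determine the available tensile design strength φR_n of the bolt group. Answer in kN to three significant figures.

1280 kN

A_b = π·30²/4 = 706.9 mm²; f_rv = 522 × 1000 / (4 × 706.9) = 184.6 MPa.
F'_nt = 1.3 F_nt − (F_nt / φF_nv) f_rv = 1.3·780 − (780/(0.75·469))·184.6 = 604.6 MPa, capped at F_nt → F'_nt = 604.6 MPa.
R_n = F'_nt · A_b · n = 604.6 × 706.9 × 4 / 1000 = 1709 kN.
Design strength φR_n = 0.75 × 1709 = 1280 kN.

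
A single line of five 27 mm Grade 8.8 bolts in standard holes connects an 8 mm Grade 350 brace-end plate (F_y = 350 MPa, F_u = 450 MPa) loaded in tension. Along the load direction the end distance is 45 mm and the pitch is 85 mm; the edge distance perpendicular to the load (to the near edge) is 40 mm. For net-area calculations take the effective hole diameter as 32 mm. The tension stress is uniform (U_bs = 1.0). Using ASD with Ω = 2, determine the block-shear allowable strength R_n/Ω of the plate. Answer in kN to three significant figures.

303 kN

Shear plane L_v = 45 + 4·85 = 385 mm; A_gv = 385 × 8 = 3080 mm².
A_nv = (385 − 4.5·32) × 8 = 1928 mm².
A_nt = (40 − 0.5·32) × 8 = 192 mm².
0.6 F_u A_nv = 520.6 kN; 0.6 F_y A_gv = 646.8 kN → shear rupture governs the shear term.
R_n = 520.6 + 1.0 × 450 × 192 / 1000 = 607 kN.
Allowable strength R_n/Ω = 607 / 2 = 303 kN.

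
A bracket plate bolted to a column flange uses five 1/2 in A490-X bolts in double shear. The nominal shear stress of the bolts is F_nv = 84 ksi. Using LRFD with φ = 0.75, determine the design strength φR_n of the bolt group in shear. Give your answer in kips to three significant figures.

124 kips

A_b = π × 0.5² / 4 = 0.1963 in².
R_n = F_nv · A_b · n · n_s = 84 × 0.1963 × 5 × 2 = 164.9 kips.
Design strength φR_n = 0.75 × 164.9 = 124 kips.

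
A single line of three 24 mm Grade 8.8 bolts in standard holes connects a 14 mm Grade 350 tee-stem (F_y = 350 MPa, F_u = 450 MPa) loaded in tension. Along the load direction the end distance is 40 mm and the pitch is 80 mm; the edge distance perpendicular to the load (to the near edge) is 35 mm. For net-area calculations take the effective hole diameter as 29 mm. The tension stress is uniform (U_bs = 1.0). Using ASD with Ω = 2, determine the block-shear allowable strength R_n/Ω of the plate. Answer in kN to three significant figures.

306 kN

Shear plane L_v = 40 + 2·80 = 200 mm; A_gv = 200 × 14 = 2800 mm².
A_nv = (200 − 2.5·29) × 14 = 1785 mm².
A_nt = (35 − 0.5·29) × 14 = 287 mm².
0.6 F_u A_nv = 481.9 kN; 0.6 F_y A_gv = 588 kN → shear rupture governs the shear term.
R_n = 481.9 + 1.0 × 450 × 287 / 1000 = 611.1 kN.
Allowable strength R_n/Ω = 611.1 / 2 = 306 kN.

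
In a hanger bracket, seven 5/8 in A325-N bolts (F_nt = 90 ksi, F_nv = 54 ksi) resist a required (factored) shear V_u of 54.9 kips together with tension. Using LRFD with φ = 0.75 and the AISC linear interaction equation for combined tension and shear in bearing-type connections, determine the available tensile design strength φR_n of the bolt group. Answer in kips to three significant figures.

96.9 kips

A_b = π·0.625²/4 = 0.3068 in²; f_rv = 54.9 / (7 × 0.3068) = 25.56 ksi.
F'_nt = 1.3 F_nt − (F_nt / φF_nv) f_rv = 1.3·90 − (90/(0.75·54))·25.56 = 60.19 ksi, capped at F_nt → F'_nt = 60.19 ksi.
R_n = F'_nt · A_b · n = 60.19 × 0.3068 × 7 = 129.3 kips.
Design strength φR_n = 0.75 × 129.3 = 96.9 kips.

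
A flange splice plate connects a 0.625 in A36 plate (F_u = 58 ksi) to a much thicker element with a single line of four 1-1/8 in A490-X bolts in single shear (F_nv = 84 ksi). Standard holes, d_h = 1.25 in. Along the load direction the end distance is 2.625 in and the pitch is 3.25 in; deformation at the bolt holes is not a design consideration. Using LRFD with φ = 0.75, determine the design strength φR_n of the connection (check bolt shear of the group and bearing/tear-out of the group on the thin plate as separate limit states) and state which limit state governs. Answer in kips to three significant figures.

Bolt shear: A_b = π·1.125²/4 = 0.994 in²; R_n = 84 × 0.994 × 4 × 1 = 334 kips → 0.75 × 334 = 250 kips.
Bearing (1.5 l_c t F_u ≤ 3.0 d t F_u): upper limit = 3.0·1.125·0.625·58 = 122.3 kips.
  Edge l_c = 2.625 − 1.25/2 = 2 → r_n = 108.8 kips; interior l_c = 3.25 − 1.25 = 2 → r_n = 108.8 kips.
  R_n,bearing = 1·108.8 + 3·108.8 = 435 kips → 0.75 × 435 = 326 kips.
Bolt shear governs: 250 kips.

250 kips (bolt shear governs)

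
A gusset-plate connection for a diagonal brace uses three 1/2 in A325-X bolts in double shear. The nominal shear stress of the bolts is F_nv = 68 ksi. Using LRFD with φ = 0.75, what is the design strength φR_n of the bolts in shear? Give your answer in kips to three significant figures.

60.1 kips

A_b = π × 0.5² / 4 = 0.1963 in².
R_n = F_nv · A_b · n · n_s = 68 × 0.1963 × 3 × 2 = 80.11 kips.
Design strength φR_n = 0.75 × 80.11 = 60.1 kips.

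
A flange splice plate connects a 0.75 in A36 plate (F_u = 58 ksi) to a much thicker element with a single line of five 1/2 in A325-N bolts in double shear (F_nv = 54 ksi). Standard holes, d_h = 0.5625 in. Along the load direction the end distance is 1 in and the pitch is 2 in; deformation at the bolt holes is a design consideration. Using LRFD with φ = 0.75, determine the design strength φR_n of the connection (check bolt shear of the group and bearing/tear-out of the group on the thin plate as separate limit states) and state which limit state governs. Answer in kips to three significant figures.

79.5 kips (bolt shear governs)

Bolt shear: A_b = π·0.5²/4 = 0.1963 in²; R_n = 54 × 0.1963 × 5 × 2 = 106 kips → 0.75 × 106 = 79.5 kips.
Bearing (1.2 l_c t F_u ≤ 2.4 d t F_u): upper limit = 2.4·0.5·0.75·58 = 52.2 kips.
  Edge l_c = 1 − 0.5625/2 = 0.7188 → r_n = 37.52 kips; interior l_c = 2 − 0.5625 = 1.438 → r_n = 52.2 kips.
  R_n,bearing = 1·37.52 + 4·52.2 = 246.3 kips → 0.75 × 246.3 = 185 kips.
Bolt shear governs: 79.5 kips.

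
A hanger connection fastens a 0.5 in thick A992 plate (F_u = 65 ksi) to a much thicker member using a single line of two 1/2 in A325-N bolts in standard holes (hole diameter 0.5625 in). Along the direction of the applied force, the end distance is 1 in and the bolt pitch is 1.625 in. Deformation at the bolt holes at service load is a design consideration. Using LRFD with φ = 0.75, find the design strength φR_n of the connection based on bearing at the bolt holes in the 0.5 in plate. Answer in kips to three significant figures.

50.3 kips

Per bolt r_n = 1.2 l_c t F_u ≤ 2.4 d t F_u; upper limit = 2.4 × 0.5 × 0.5 × 65 = 39 kips.
Edge bolt: l_c = 1 − 0.5625/2 = 0.7188 in → 1.2 × 0.7188 × 0.5 × 65 = 28.03 → r_n = 28.03 kips.
Interior bolts: l_c = 1.625 − 0.5625 = 1.062 in → 1.2 × 1.062 × 0.5 × 65 = 41.44 → r_n = 39 kips.
R_n = 1 × 28.03 + 1 × 39 = 67.03 kips.
Design strength φR_n = 0.75 × 67.03 = 50.3 kips.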